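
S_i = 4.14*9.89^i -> [4.14, 40.94, 404.94, 4004.88, 39608.24]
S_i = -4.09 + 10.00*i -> [-4.09, 5.91, 15.91, 25.91, 35.91]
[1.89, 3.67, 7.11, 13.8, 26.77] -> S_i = 1.89*1.94^i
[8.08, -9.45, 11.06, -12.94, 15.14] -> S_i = 8.08*(-1.17)^i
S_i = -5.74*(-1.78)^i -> [-5.74, 10.22, -18.19, 32.37, -57.62]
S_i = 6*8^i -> [6, 48, 384, 3072, 24576]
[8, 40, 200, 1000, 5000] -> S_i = 8*5^i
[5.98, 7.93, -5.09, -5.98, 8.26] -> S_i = Random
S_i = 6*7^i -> [6, 42, 294, 2058, 14406]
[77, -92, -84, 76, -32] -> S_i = Random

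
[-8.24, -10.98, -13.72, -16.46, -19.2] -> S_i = -8.24 + -2.74*i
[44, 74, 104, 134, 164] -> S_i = 44 + 30*i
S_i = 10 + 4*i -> [10, 14, 18, 22, 26]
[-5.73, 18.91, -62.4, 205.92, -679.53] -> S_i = -5.73*(-3.30)^i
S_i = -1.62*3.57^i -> [-1.62, -5.78, -20.65, -73.71, -263.14]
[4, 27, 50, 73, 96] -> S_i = 4 + 23*i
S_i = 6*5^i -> [6, 30, 150, 750, 3750]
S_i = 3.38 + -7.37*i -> [3.38, -3.99, -11.36, -18.73, -26.1]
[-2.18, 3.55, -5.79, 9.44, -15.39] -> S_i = -2.18*(-1.63)^i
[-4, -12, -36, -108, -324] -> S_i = -4*3^i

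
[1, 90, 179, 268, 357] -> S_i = 1 + 89*i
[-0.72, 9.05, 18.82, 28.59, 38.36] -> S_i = -0.72 + 9.77*i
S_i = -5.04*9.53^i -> [-5.04, -48.03, -457.74, -4362.24, -41572.12]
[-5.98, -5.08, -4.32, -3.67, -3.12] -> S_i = -5.98*0.85^i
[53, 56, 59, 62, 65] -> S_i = 53 + 3*i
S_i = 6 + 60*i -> [6, 66, 126, 186, 246]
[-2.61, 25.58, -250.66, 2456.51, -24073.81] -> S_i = -2.61*(-9.80)^i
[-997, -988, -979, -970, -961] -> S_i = -997 + 9*i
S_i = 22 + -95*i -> [22, -73, -168, -263, -358]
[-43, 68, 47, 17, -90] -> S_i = Random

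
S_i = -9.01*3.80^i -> [-9.01, -34.24, -130.1, -494.4, -1878.71]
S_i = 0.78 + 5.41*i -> [0.78, 6.19, 11.6, 17.01, 22.42]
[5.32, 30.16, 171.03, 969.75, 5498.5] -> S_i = 5.32*5.67^i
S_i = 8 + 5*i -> [8, 13, 18, 23, 28]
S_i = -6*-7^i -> [-6, 42, -294, 2058, -14406]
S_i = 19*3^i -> [19, 57, 171, 513, 1539]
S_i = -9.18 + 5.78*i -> [-9.18, -3.4, 2.38, 8.16, 13.94]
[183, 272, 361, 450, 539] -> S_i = 183 + 89*i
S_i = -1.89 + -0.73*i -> [-1.89, -2.62, -3.35, -4.08, -4.81]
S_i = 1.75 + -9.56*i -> [1.75, -7.81, -17.37, -26.93, -36.49]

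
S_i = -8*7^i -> [-8, -56, -392, -2744, -19208]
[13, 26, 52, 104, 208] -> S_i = 13*2^i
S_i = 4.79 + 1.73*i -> [4.79, 6.52, 8.25, 9.98, 11.71]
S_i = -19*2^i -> [-19, -38, -76, -152, -304]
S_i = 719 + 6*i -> [719, 725, 731, 737, 743]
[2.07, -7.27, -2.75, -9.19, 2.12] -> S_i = Random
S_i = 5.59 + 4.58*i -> [5.59, 10.17, 14.75, 19.33, 23.91]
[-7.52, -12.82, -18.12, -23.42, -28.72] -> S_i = -7.52 + -5.30*i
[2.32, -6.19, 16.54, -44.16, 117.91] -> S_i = 2.32*(-2.67)^i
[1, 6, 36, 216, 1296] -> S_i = 1*6^i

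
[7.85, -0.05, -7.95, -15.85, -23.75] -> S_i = 7.85 + -7.90*i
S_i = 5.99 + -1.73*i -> [5.99, 4.26, 2.53, 0.8, -0.93]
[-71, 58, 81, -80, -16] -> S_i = Random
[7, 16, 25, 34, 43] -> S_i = 7 + 9*i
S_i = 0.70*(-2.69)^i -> [0.7, -1.88, 5.07, -13.63, 36.65]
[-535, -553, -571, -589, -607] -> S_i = -535 + -18*i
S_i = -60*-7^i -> [-60, 420, -2940, 20580, -144060]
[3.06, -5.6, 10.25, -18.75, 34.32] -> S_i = 3.06*(-1.83)^i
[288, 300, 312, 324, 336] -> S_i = 288 + 12*i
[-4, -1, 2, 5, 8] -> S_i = -4 + 3*i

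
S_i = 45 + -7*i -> [45, 38, 31, 24, 17]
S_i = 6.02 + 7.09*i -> [6.02, 13.11, 20.2, 27.29, 34.38]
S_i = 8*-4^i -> [8, -32, 128, -512, 2048]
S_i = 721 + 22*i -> [721, 743, 765, 787, 809]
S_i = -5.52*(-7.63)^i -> [-5.52, 42.12, -321.36, 2451.96, -18708.43]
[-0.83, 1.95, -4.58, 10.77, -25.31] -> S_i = -0.83*(-2.35)^i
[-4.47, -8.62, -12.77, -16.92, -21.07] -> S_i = -4.47 + -4.15*i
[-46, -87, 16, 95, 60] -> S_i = Random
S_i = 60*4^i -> [60, 240, 960, 3840, 15360]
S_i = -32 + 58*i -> [-32, 26, 84, 142, 200]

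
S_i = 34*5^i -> [34, 170, 850, 4250, 21250]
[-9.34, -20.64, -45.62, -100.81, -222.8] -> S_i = -9.34*2.21^i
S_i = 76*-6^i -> [76, -456, 2736, -16416, 98496]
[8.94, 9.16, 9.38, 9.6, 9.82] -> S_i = 8.94 + 0.22*i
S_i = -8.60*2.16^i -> [-8.6, -18.58, -40.12, -86.67, -187.2]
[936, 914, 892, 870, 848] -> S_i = 936 + -22*i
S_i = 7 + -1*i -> [7, 6, 5, 4, 3]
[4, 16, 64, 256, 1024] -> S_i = 4*4^i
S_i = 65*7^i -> [65, 455, 3185, 22295, 156065]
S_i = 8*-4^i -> [8, -32, 128, -512, 2048]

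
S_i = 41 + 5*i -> [41, 46, 51, 56, 61]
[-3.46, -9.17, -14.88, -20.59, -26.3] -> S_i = -3.46 + -5.71*i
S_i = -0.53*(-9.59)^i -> [-0.53, 5.08, -48.74, 467.45, -4482.81]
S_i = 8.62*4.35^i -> [8.62, 37.5, 163.11, 709.54, 3086.49]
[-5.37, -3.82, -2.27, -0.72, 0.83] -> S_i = -5.37 + 1.55*i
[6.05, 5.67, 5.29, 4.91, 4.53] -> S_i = 6.05 + -0.38*i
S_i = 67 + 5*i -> [67, 72, 77, 82, 87]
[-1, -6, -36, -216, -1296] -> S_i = -1*6^i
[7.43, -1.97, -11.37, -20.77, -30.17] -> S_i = 7.43 + -9.40*i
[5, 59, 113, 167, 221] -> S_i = 5 + 54*i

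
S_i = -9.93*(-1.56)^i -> [-9.93, 15.49, -24.17, 37.7, -58.81]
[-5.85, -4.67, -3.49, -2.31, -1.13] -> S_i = -5.85 + 1.18*i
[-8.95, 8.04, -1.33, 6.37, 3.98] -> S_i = Random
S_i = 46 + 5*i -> [46, 51, 56, 61, 66]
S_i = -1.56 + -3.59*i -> [-1.56, -5.15, -8.74, -12.33, -15.92]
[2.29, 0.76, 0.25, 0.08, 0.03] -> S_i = 2.29*0.33^i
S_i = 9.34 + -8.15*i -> [9.34, 1.19, -6.96, -15.11, -23.26]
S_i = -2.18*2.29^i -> [-2.18, -4.99, -11.43, -26.18, -59.95]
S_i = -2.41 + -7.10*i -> [-2.41, -9.51, -16.61, -23.71, -30.81]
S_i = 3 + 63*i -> [3, 66, 129, 192, 255]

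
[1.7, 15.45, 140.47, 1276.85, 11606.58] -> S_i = 1.70*9.09^i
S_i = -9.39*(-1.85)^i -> [-9.39, 17.37, -32.14, 59.45, -109.99]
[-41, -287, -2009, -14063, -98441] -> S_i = -41*7^i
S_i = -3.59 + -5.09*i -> [-3.59, -8.68, -13.77, -18.86, -23.95]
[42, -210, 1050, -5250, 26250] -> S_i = 42*-5^i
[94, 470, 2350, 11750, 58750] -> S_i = 94*5^i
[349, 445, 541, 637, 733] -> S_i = 349 + 96*i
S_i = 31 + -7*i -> [31, 24, 17, 10, 3]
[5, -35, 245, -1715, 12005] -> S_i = 5*-7^i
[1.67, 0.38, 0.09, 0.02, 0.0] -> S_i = 1.67*0.23^i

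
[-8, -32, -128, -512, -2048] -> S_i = -8*4^i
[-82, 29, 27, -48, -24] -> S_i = Random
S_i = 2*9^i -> [2, 18, 162, 1458, 13122]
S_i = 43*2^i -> [43, 86, 172, 344, 688]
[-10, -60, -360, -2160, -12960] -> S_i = -10*6^i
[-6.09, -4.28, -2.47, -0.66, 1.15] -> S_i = -6.09 + 1.81*i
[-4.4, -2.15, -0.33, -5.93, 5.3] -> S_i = Random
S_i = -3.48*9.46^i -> [-3.48, -32.92, -311.43, -2946.14, -27870.44]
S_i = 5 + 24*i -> [5, 29, 53, 77, 101]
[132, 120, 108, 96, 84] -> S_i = 132 + -12*i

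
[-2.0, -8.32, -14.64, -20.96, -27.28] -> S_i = -2.00 + -6.32*i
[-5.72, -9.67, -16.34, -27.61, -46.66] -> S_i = -5.72*1.69^i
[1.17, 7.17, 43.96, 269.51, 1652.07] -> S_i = 1.17*6.13^i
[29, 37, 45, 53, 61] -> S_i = 29 + 8*i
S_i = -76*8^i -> [-76, -608, -4864, -38912, -311296]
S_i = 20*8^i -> [20, 160, 1280, 10240, 81920]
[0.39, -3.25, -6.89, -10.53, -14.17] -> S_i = 0.39 + -3.64*i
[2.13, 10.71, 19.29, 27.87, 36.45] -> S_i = 2.13 + 8.58*i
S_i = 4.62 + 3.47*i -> [4.62, 8.09, 11.56, 15.03, 18.5]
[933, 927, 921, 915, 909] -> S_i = 933 + -6*i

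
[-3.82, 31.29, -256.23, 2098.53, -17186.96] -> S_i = -3.82*(-8.19)^i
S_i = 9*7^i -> [9, 63, 441, 3087, 21609]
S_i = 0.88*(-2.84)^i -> [0.88, -2.5, 7.1, -20.16, 57.25]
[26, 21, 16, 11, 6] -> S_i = 26 + -5*i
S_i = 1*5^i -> [1, 5, 25, 125, 625]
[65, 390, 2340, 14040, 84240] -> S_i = 65*6^i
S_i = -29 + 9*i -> [-29, -20, -11, -2, 7]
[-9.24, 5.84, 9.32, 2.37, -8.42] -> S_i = Random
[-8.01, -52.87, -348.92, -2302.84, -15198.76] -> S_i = -8.01*6.60^i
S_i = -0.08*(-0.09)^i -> [-0.08, 0.01, -0.0, 0.0, -0.0]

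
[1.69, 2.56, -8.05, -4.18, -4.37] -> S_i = Random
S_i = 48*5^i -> [48, 240, 1200, 6000, 30000]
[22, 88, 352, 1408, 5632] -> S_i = 22*4^i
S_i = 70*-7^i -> [70, -490, 3430, -24010, 168070]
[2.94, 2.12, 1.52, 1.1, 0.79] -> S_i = 2.94*0.72^i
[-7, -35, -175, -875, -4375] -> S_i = -7*5^i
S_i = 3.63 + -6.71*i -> [3.63, -3.08, -9.79, -16.5, -23.21]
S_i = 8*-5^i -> [8, -40, 200, -1000, 5000]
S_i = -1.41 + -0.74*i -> [-1.41, -2.15, -2.89, -3.63, -4.37]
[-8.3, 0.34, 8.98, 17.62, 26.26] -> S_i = -8.30 + 8.64*i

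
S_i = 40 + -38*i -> [40, 2, -36, -74, -112]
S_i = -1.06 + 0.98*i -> [-1.06, -0.08, 0.9, 1.88, 2.86]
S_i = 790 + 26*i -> [790, 816, 842, 868, 894]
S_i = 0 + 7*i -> [0, 7, 14, 21, 28]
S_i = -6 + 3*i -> [-6, -3, 0, 3, 6]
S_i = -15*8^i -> [-15, -120, -960, -7680, -61440]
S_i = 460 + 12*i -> [460, 472, 484, 496, 508]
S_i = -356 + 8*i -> [-356, -348, -340, -332, -324]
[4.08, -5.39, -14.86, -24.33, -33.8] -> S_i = 4.08 + -9.47*i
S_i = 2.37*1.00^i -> [2.37, 2.37, 2.37, 2.37, 2.37]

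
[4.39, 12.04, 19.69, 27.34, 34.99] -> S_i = 4.39 + 7.65*i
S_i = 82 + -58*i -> [82, 24, -34, -92, -150]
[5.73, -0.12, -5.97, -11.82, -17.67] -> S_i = 5.73 + -5.85*i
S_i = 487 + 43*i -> [487, 530, 573, 616, 659]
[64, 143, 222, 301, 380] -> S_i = 64 + 79*i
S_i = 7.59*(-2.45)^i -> [7.59, -18.6, 45.56, -111.62, 273.47]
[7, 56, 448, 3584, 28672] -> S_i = 7*8^i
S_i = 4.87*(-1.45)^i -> [4.87, -7.06, 10.24, -14.85, 21.53]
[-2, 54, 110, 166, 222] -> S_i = -2 + 56*i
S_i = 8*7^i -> [8, 56, 392, 2744, 19208]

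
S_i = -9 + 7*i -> [-9, -2, 5, 12, 19]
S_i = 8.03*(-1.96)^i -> [8.03, -15.74, 30.85, -60.46, 118.51]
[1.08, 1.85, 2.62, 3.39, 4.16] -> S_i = 1.08 + 0.77*i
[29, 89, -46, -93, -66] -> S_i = Random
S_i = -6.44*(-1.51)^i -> [-6.44, 9.72, -14.68, 22.17, -33.48]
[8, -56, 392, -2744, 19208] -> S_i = 8*-7^i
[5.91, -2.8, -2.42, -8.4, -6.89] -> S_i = Random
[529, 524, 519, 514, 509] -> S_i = 529 + -5*i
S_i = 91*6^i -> [91, 546, 3276, 19656, 117936]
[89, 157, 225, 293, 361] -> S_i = 89 + 68*i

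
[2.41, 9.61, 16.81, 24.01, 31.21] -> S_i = 2.41 + 7.20*i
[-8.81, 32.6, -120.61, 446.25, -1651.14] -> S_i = -8.81*(-3.70)^i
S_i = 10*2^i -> [10, 20, 40, 80, 160]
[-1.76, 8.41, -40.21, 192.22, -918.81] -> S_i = -1.76*(-4.78)^i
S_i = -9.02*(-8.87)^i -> [-9.02, 80.01, -709.67, 6294.73, -55834.29]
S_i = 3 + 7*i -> [3, 10, 17, 24, 31]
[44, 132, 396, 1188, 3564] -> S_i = 44*3^i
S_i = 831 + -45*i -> [831, 786, 741, 696, 651]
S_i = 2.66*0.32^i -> [2.66, 0.85, 0.27, 0.09, 0.03]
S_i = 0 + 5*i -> [0, 5, 10, 15, 20]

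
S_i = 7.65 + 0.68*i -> [7.65, 8.33, 9.01, 9.69, 10.37]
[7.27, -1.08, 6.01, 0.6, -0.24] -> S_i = Random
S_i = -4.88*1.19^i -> [-4.88, -5.81, -6.91, -8.22, -9.79]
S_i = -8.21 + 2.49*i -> [-8.21, -5.72, -3.23, -0.74, 1.75]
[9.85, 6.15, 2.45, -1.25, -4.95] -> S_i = 9.85 + -3.70*i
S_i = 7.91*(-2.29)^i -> [7.91, -18.11, 41.48, -94.99, 217.53]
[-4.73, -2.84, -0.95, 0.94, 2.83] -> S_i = -4.73 + 1.89*i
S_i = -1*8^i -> [-1, -8, -64, -512, -4096]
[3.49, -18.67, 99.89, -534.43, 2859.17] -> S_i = 3.49*(-5.35)^i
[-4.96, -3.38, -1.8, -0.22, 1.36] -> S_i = -4.96 + 1.58*i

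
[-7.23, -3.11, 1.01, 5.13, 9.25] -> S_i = -7.23 + 4.12*i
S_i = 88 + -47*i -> [88, 41, -6, -53, -100]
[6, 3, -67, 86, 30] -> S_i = Random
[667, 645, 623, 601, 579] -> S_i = 667 + -22*i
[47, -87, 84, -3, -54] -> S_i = Random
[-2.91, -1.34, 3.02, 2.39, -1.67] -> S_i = Random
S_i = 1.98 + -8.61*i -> [1.98, -6.63, -15.24, -23.85, -32.46]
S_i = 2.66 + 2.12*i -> [2.66, 4.78, 6.9, 9.02, 11.14]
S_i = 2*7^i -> [2, 14, 98, 686, 4802]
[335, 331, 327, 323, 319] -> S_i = 335 + -4*i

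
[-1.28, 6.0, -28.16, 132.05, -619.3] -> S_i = -1.28*(-4.69)^i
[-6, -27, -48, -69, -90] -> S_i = -6 + -21*i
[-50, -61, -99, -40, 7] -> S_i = Random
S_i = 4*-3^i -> [4, -12, 36, -108, 324]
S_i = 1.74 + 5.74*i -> [1.74, 7.48, 13.22, 18.96, 24.7]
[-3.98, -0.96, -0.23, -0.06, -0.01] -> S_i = -3.98*0.24^i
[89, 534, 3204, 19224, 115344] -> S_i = 89*6^i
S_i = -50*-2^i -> [-50, 100, -200, 400, -800]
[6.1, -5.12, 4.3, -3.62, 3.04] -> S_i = 6.10*(-0.84)^i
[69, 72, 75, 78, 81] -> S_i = 69 + 3*i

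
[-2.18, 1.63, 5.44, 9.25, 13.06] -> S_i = -2.18 + 3.81*i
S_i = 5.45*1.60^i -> [5.45, 8.72, 13.95, 22.32, 35.72]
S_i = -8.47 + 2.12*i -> [-8.47, -6.35, -4.23, -2.11, 0.01]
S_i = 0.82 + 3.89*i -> [0.82, 4.71, 8.6, 12.49, 16.38]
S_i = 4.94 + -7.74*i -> [4.94, -2.8, -10.54, -18.28, -26.02]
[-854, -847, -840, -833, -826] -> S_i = -854 + 7*i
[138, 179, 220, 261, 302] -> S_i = 138 + 41*i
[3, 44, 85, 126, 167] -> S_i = 3 + 41*i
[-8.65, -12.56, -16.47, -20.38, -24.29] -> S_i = -8.65 + -3.91*i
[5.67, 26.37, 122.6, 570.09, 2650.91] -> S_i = 5.67*4.65^i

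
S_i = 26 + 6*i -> [26, 32, 38, 44, 50]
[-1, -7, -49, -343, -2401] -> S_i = -1*7^i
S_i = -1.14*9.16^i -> [-1.14, -10.44, -95.65, -876.18, -8025.77]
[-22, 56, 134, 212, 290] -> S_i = -22 + 78*i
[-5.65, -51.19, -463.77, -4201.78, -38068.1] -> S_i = -5.65*9.06^i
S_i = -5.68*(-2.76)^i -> [-5.68, 15.68, -43.27, 119.42, -329.6]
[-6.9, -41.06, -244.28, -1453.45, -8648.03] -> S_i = -6.90*5.95^i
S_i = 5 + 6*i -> [5, 11, 17, 23, 29]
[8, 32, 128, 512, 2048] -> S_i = 8*4^i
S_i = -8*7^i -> [-8, -56, -392, -2744, -19208]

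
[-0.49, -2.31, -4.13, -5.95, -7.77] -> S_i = -0.49 + -1.82*i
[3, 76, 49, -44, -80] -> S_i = Random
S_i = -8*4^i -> [-8, -32, -128, -512, -2048]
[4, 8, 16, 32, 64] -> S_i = 4*2^i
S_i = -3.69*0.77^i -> [-3.69, -2.84, -2.19, -1.68, -1.3]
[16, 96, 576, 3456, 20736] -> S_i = 16*6^i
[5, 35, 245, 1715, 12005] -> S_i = 5*7^i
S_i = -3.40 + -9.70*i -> [-3.4, -13.1, -22.8, -32.5, -42.2]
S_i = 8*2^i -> [8, 16, 32, 64, 128]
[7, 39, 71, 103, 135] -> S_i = 7 + 32*i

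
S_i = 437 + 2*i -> [437, 439, 441, 443, 445]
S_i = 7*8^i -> [7, 56, 448, 3584, 28672]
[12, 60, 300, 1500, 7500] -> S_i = 12*5^i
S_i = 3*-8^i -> [3, -24, 192, -1536, 12288]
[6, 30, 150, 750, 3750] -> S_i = 6*5^i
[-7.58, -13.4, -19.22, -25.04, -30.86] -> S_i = -7.58 + -5.82*i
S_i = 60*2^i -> [60, 120, 240, 480, 960]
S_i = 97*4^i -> [97, 388, 1552, 6208, 24832]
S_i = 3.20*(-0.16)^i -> [3.2, -0.51, 0.08, -0.01, 0.0]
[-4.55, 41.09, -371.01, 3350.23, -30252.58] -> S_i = -4.55*(-9.03)^i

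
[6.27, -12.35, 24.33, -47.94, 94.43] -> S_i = 6.27*(-1.97)^i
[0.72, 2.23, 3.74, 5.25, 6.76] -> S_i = 0.72 + 1.51*i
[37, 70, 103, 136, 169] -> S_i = 37 + 33*i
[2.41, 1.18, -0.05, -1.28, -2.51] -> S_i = 2.41 + -1.23*i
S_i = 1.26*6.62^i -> [1.26, 8.34, 55.22, 365.55, 2419.93]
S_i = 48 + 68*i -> [48, 116, 184, 252, 320]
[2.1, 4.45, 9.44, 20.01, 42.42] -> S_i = 2.10*2.12^i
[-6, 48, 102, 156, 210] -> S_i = -6 + 54*i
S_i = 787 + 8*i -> [787, 795, 803, 811, 819]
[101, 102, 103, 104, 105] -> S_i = 101 + 1*i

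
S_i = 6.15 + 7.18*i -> [6.15, 13.33, 20.51, 27.69, 34.87]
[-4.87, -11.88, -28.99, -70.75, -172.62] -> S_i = -4.87*2.44^i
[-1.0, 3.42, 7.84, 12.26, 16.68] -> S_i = -1.00 + 4.42*i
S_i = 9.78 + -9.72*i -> [9.78, 0.06, -9.66, -19.38, -29.1]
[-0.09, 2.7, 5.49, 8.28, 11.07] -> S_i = -0.09 + 2.79*i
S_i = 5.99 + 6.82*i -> [5.99, 12.81, 19.63, 26.45, 33.27]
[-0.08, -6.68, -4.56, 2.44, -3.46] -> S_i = Random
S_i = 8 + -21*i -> [8, -13, -34, -55, -76]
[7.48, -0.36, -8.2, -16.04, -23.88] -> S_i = 7.48 + -7.84*i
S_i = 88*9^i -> [88, 792, 7128, 64152, 577368]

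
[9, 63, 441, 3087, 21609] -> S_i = 9*7^i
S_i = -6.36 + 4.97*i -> [-6.36, -1.39, 3.58, 8.55, 13.52]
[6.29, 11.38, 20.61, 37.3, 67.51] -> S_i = 6.29*1.81^i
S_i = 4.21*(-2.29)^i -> [4.21, -9.64, 22.08, -50.56, 115.78]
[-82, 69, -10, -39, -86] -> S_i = Random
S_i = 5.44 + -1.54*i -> [5.44, 3.9, 2.36, 0.82, -0.72]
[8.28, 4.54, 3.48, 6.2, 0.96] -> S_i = Random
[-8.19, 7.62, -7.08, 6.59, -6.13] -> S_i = -8.19*(-0.93)^i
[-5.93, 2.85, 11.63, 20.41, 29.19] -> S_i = -5.93 + 8.78*i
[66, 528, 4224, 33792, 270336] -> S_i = 66*8^i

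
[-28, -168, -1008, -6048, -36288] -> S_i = -28*6^i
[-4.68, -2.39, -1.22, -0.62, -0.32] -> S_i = -4.68*0.51^i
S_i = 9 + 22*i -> [9, 31, 53, 75, 97]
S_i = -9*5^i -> [-9, -45, -225, -1125, -5625]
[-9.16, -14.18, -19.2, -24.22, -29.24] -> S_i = -9.16 + -5.02*i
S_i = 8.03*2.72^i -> [8.03, 21.84, 59.41, 161.59, 439.53]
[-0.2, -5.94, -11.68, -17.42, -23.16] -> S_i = -0.20 + -5.74*i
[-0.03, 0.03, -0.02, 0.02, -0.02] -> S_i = -0.03*(-0.89)^i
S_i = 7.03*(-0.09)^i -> [7.03, -0.63, 0.06, -0.01, 0.0]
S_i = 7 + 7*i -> [7, 14, 21, 28, 35]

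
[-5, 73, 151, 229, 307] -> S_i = -5 + 78*i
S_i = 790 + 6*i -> [790, 796, 802, 808, 814]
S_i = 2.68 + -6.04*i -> [2.68, -3.36, -9.4, -15.44, -21.48]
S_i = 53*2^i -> [53, 106, 212, 424, 848]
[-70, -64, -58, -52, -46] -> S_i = -70 + 6*i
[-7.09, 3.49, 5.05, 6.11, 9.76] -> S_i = Random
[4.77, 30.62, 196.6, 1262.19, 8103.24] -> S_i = 4.77*6.42^i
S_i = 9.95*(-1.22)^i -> [9.95, -12.14, 14.81, -18.07, 22.04]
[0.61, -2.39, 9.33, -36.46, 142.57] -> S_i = 0.61*(-3.91)^i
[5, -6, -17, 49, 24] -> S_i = Random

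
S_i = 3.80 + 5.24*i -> [3.8, 9.04, 14.28, 19.52, 24.76]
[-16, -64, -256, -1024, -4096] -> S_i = -16*4^i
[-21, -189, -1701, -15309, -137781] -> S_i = -21*9^i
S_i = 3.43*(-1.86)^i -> [3.43, -6.38, 11.87, -22.07, 41.05]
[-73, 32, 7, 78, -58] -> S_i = Random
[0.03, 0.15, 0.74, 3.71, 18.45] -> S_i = 0.03*4.98^i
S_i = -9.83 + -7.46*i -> [-9.83, -17.29, -24.75, -32.21, -39.67]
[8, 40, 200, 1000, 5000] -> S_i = 8*5^i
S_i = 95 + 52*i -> [95, 147, 199, 251, 303]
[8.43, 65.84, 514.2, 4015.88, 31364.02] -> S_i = 8.43*7.81^i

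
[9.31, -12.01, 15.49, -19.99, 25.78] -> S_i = 9.31*(-1.29)^i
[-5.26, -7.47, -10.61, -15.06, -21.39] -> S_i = -5.26*1.42^i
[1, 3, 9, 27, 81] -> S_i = 1*3^i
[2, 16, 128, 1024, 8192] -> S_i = 2*8^i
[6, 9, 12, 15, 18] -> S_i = 6 + 3*i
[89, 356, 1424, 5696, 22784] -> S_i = 89*4^i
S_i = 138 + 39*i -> [138, 177, 216, 255, 294]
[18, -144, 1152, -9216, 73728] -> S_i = 18*-8^i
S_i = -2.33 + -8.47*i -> [-2.33, -10.8, -19.27, -27.74, -36.21]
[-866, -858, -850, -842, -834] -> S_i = -866 + 8*i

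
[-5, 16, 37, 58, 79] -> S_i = -5 + 21*i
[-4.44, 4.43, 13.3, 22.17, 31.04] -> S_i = -4.44 + 8.87*i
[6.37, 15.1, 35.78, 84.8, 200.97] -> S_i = 6.37*2.37^i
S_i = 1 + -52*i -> [1, -51, -103, -155, -207]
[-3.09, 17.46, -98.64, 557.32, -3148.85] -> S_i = -3.09*(-5.65)^i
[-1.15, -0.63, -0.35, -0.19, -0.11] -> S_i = -1.15*0.55^i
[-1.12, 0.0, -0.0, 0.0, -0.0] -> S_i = -1.12*-0.00^i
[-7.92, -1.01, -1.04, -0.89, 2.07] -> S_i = Random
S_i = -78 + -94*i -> [-78, -172, -266, -360, -454]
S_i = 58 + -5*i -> [58, 53, 48, 43, 38]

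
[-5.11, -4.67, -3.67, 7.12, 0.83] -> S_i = Random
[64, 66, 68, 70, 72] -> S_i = 64 + 2*i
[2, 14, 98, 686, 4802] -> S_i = 2*7^i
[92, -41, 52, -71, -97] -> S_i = Random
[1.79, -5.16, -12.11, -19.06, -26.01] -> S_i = 1.79 + -6.95*i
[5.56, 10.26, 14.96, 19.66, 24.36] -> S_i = 5.56 + 4.70*i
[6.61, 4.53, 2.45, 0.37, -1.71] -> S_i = 6.61 + -2.08*i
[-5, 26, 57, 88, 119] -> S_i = -5 + 31*i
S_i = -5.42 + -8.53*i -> [-5.42, -13.95, -22.48, -31.01, -39.54]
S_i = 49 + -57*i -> [49, -8, -65, -122, -179]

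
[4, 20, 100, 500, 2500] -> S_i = 4*5^i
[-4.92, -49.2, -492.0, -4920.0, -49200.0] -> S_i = -4.92*10.00^i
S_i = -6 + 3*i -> [-6, -3, 0, 3, 6]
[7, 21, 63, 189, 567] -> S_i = 7*3^i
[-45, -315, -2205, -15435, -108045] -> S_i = -45*7^i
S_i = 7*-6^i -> [7, -42, 252, -1512, 9072]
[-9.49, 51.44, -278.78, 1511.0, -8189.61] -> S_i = -9.49*(-5.42)^i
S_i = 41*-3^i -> [41, -123, 369, -1107, 3321]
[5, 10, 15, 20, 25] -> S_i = 5 + 5*i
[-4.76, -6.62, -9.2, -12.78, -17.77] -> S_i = -4.76*1.39^i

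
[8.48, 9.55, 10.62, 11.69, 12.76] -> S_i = 8.48 + 1.07*i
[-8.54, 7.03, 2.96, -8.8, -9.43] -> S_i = Random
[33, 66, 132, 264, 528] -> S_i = 33*2^i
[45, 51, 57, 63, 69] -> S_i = 45 + 6*i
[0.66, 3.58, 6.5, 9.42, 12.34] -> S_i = 0.66 + 2.92*i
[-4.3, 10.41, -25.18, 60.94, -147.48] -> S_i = -4.30*(-2.42)^i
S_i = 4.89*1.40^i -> [4.89, 6.85, 9.58, 13.42, 18.79]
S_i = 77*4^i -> [77, 308, 1232, 4928, 19712]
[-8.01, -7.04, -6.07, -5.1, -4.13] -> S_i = -8.01 + 0.97*i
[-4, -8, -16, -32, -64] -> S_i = -4*2^i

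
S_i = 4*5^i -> [4, 20, 100, 500, 2500]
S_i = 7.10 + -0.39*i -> [7.1, 6.71, 6.32, 5.93, 5.54]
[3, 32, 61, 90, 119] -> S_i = 3 + 29*i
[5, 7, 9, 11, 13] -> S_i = 5 + 2*i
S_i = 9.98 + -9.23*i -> [9.98, 0.75, -8.48, -17.71, -26.94]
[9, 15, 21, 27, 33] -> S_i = 9 + 6*i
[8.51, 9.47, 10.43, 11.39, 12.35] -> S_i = 8.51 + 0.96*i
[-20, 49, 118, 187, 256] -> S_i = -20 + 69*i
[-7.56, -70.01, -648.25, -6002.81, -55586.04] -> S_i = -7.56*9.26^i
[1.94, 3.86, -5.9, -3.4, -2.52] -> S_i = Random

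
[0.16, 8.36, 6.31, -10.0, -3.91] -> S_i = Random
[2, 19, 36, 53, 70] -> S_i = 2 + 17*i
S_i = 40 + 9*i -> [40, 49, 58, 67, 76]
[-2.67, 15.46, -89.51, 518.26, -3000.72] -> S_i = -2.67*(-5.79)^i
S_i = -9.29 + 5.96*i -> [-9.29, -3.33, 2.63, 8.59, 14.55]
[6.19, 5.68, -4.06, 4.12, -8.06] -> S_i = Random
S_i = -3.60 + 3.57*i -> [-3.6, -0.03, 3.54, 7.11, 10.68]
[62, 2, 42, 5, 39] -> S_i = Random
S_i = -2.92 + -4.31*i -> [-2.92, -7.23, -11.54, -15.85, -20.16]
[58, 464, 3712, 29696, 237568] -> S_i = 58*8^i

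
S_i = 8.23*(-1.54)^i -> [8.23, -12.67, 19.52, -30.06, 46.29]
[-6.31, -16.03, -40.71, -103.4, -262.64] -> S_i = -6.31*2.54^i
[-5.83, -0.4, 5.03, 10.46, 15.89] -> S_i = -5.83 + 5.43*i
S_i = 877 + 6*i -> [877, 883, 889, 895, 901]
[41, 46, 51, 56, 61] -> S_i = 41 + 5*i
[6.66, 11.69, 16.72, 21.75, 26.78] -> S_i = 6.66 + 5.03*i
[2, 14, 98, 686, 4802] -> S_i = 2*7^i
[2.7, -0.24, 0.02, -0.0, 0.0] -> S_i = 2.70*(-0.09)^i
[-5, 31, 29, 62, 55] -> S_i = Random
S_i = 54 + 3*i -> [54, 57, 60, 63, 66]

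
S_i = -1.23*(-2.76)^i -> [-1.23, 3.39, -9.37, 25.86, -71.37]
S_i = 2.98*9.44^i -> [2.98, 28.13, 265.56, 2506.87, 23664.88]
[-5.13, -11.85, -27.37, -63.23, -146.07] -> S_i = -5.13*2.31^i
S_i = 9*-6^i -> [9, -54, 324, -1944, 11664]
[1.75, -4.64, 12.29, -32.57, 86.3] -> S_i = 1.75*(-2.65)^i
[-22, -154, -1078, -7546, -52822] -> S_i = -22*7^i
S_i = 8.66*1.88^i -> [8.66, 16.28, 30.61, 57.54, 108.18]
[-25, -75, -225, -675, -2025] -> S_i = -25*3^i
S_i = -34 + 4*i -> [-34, -30, -26, -22, -18]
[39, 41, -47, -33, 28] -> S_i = Random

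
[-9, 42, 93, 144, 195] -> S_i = -9 + 51*i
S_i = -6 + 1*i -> [-6, -5, -4, -3, -2]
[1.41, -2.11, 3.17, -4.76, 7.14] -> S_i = 1.41*(-1.50)^i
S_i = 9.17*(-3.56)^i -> [9.17, -32.65, 116.22, -413.73, 1472.89]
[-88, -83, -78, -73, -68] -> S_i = -88 + 5*i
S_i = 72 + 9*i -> [72, 81, 90, 99, 108]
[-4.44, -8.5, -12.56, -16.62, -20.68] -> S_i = -4.44 + -4.06*i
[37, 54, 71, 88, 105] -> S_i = 37 + 17*i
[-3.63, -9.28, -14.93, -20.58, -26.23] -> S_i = -3.63 + -5.65*i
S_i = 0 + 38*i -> [0, 38, 76, 114, 152]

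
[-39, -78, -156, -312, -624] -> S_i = -39*2^i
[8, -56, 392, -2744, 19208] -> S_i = 8*-7^i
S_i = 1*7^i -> [1, 7, 49, 343, 2401]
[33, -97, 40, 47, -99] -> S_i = Random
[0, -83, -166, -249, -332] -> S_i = 0 + -83*i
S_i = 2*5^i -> [2, 10, 50, 250, 1250]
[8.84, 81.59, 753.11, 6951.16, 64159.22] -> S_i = 8.84*9.23^i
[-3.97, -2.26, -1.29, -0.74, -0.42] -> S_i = -3.97*0.57^i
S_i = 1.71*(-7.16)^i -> [1.71, -12.24, 87.66, -627.68, 4494.16]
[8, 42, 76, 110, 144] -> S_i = 8 + 34*i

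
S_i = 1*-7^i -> [1, -7, 49, -343, 2401]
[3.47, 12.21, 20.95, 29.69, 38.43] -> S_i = 3.47 + 8.74*i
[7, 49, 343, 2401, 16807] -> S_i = 7*7^i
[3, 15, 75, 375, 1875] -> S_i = 3*5^i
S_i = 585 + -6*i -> [585, 579, 573, 567, 561]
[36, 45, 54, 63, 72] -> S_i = 36 + 9*i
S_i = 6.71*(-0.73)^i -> [6.71, -4.9, 3.58, -2.61, 1.91]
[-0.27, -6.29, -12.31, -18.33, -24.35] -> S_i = -0.27 + -6.02*i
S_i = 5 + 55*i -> [5, 60, 115, 170, 225]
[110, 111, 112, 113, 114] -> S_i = 110 + 1*i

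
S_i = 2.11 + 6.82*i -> [2.11, 8.93, 15.75, 22.57, 29.39]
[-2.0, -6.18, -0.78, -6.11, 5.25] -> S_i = Random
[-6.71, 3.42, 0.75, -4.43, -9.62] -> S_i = Random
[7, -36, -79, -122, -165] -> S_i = 7 + -43*i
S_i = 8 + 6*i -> [8, 14, 20, 26, 32]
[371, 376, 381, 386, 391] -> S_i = 371 + 5*i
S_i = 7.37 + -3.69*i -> [7.37, 3.68, -0.01, -3.7, -7.39]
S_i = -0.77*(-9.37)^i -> [-0.77, 7.21, -67.6, 633.45, -5935.39]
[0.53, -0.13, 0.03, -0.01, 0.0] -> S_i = 0.53*(-0.24)^i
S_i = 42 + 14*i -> [42, 56, 70, 84, 98]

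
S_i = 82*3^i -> [82, 246, 738, 2214, 6642]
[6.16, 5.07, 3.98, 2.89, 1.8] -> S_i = 6.16 + -1.09*i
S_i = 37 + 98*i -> [37, 135, 233, 331, 429]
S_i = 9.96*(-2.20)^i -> [9.96, -21.91, 48.21, -106.05, 233.32]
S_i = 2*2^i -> [2, 4, 8, 16, 32]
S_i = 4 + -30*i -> [4, -26, -56, -86, -116]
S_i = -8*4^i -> [-8, -32, -128, -512, -2048]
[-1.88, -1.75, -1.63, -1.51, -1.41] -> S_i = -1.88*0.93^i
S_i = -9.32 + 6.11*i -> [-9.32, -3.21, 2.9, 9.01, 15.12]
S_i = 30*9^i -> [30, 270, 2430, 21870, 196830]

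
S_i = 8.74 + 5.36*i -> [8.74, 14.1, 19.46, 24.82, 30.18]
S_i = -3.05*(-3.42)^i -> [-3.05, 10.43, -35.67, 122.01, -417.26]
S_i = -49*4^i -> [-49, -196, -784, -3136, -12544]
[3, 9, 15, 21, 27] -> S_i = 3 + 6*i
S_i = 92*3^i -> [92, 276, 828, 2484, 7452]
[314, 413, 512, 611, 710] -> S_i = 314 + 99*i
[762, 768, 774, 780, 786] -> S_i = 762 + 6*i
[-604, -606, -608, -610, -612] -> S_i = -604 + -2*i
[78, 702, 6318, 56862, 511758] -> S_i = 78*9^i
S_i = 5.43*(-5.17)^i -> [5.43, -28.07, 145.14, -750.36, 3879.38]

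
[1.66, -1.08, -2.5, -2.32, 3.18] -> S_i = Random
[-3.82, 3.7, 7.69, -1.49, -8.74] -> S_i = Random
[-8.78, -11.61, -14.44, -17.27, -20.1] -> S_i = -8.78 + -2.83*i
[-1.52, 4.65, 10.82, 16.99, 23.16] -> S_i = -1.52 + 6.17*i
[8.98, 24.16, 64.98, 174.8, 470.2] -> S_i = 8.98*2.69^i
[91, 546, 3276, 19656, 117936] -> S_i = 91*6^i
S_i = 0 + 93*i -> [0, 93, 186, 279, 372]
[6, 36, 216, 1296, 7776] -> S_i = 6*6^i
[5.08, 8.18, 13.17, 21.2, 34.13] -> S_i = 5.08*1.61^i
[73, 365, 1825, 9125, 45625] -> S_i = 73*5^i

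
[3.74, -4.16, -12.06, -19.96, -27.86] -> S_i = 3.74 + -7.90*i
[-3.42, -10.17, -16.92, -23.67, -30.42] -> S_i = -3.42 + -6.75*i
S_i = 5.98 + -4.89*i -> [5.98, 1.09, -3.8, -8.69, -13.58]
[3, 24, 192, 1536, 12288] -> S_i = 3*8^i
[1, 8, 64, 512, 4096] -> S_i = 1*8^i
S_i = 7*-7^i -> [7, -49, 343, -2401, 16807]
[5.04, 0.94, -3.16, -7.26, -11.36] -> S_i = 5.04 + -4.10*i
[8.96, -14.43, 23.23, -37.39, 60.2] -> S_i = 8.96*(-1.61)^i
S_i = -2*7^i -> [-2, -14, -98, -686, -4802]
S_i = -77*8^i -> [-77, -616, -4928, -39424, -315392]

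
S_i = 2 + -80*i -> [2, -78, -158, -238, -318]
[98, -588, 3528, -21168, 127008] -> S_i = 98*-6^i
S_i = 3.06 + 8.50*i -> [3.06, 11.56, 20.06, 28.56, 37.06]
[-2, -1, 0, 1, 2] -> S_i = -2 + 1*i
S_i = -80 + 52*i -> [-80, -28, 24, 76, 128]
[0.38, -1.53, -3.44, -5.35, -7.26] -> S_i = 0.38 + -1.91*i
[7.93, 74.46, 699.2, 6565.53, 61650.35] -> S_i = 7.93*9.39^i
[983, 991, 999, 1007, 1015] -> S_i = 983 + 8*i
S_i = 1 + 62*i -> [1, 63, 125, 187, 249]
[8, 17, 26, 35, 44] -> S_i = 8 + 9*i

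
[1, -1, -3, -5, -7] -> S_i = 1 + -2*i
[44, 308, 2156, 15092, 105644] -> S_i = 44*7^i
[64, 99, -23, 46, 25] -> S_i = Random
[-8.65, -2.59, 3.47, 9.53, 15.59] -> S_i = -8.65 + 6.06*i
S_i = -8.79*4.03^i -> [-8.79, -35.42, -142.76, -575.31, -2318.51]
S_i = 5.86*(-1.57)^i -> [5.86, -9.2, 14.44, -22.68, 35.6]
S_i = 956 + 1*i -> [956, 957, 958, 959, 960]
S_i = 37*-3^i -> [37, -111, 333, -999, 2997]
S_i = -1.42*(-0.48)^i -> [-1.42, 0.68, -0.33, 0.16, -0.08]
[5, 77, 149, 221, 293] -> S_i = 5 + 72*i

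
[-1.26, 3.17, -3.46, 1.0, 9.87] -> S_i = Random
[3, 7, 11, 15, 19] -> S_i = 3 + 4*i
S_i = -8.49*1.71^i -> [-8.49, -14.52, -24.83, -42.45, -72.59]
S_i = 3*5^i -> [3, 15, 75, 375, 1875]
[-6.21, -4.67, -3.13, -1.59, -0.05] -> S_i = -6.21 + 1.54*i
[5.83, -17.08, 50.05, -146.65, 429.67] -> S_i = 5.83*(-2.93)^i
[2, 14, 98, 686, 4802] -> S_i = 2*7^i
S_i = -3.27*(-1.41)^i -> [-3.27, 4.61, -6.5, 9.17, -12.92]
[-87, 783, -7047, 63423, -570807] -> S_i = -87*-9^i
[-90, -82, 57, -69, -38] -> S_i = Random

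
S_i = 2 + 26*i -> [2, 28, 54, 80, 106]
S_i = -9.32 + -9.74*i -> [-9.32, -19.06, -28.8, -38.54, -48.28]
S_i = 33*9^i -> [33, 297, 2673, 24057, 216513]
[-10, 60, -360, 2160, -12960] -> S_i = -10*-6^i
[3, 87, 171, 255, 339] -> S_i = 3 + 84*i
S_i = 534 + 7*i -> [534, 541, 548, 555, 562]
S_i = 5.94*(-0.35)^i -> [5.94, -2.08, 0.73, -0.25, 0.09]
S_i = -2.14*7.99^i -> [-2.14, -17.1, -136.62, -1091.58, -8721.69]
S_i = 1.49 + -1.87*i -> [1.49, -0.38, -2.25, -4.12, -5.99]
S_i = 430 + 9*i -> [430, 439, 448, 457, 466]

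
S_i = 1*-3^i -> [1, -3, 9, -27, 81]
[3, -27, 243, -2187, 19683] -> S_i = 3*-9^i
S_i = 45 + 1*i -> [45, 46, 47, 48, 49]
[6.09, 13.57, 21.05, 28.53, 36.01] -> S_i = 6.09 + 7.48*i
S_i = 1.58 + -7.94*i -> [1.58, -6.36, -14.3, -22.24, -30.18]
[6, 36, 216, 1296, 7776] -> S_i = 6*6^i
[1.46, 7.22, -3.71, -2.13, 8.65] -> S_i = Random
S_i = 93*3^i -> [93, 279, 837, 2511, 7533]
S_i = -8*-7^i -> [-8, 56, -392, 2744, -19208]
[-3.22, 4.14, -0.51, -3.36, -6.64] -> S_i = Random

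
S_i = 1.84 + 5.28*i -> [1.84, 7.12, 12.4, 17.68, 22.96]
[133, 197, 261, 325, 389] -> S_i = 133 + 64*i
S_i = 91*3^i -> [91, 273, 819, 2457, 7371]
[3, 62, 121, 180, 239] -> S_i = 3 + 59*i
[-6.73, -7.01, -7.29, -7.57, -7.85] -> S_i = -6.73 + -0.28*i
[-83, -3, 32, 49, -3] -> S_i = Random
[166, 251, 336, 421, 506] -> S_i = 166 + 85*i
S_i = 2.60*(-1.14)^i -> [2.6, -2.96, 3.38, -3.85, 4.39]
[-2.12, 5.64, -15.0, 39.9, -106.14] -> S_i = -2.12*(-2.66)^i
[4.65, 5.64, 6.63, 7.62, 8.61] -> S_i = 4.65 + 0.99*i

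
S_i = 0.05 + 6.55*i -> [0.05, 6.6, 13.15, 19.7, 26.25]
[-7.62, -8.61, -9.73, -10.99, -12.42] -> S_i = -7.62*1.13^i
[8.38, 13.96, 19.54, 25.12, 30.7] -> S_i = 8.38 + 5.58*i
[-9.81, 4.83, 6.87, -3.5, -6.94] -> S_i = Random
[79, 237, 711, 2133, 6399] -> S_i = 79*3^i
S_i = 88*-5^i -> [88, -440, 2200, -11000, 55000]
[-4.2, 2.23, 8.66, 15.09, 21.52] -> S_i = -4.20 + 6.43*i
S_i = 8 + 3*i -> [8, 11, 14, 17, 20]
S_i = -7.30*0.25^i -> [-7.3, -1.82, -0.46, -0.11, -0.03]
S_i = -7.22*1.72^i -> [-7.22, -12.42, -21.36, -36.74, -63.19]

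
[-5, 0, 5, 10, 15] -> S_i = -5 + 5*i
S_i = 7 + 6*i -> [7, 13, 19, 25, 31]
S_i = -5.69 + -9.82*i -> [-5.69, -15.51, -25.33, -35.15, -44.97]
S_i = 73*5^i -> [73, 365, 1825, 9125, 45625]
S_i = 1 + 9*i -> [1, 10, 19, 28, 37]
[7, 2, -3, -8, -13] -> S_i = 7 + -5*i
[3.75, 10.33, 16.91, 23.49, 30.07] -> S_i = 3.75 + 6.58*i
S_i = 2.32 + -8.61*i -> [2.32, -6.29, -14.9, -23.51, -32.12]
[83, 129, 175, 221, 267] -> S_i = 83 + 46*i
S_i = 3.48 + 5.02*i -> [3.48, 8.5, 13.52, 18.54, 23.56]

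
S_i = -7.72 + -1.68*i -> [-7.72, -9.4, -11.08, -12.76, -14.44]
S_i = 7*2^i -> [7, 14, 28, 56, 112]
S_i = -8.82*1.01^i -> [-8.82, -8.91, -9.0, -9.09, -9.18]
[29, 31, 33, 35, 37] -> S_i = 29 + 2*i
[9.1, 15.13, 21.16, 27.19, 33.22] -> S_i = 9.10 + 6.03*i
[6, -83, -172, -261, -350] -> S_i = 6 + -89*i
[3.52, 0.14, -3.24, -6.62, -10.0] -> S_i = 3.52 + -3.38*i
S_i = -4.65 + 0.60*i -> [-4.65, -4.05, -3.45, -2.85, -2.25]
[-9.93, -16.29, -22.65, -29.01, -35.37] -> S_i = -9.93 + -6.36*i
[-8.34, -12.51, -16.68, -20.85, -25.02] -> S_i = -8.34 + -4.17*i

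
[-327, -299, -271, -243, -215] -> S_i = -327 + 28*i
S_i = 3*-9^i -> [3, -27, 243, -2187, 19683]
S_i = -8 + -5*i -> [-8, -13, -18, -23, -28]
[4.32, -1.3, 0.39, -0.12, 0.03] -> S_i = 4.32*(-0.30)^i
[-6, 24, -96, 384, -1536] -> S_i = -6*-4^i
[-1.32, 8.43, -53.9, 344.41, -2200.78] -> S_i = -1.32*(-6.39)^i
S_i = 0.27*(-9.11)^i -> [0.27, -2.46, 22.41, -204.14, 1859.68]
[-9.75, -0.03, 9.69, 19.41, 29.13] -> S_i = -9.75 + 9.72*i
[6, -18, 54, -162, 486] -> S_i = 6*-3^i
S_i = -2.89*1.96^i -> [-2.89, -5.66, -11.1, -21.76, -42.65]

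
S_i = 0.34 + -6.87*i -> [0.34, -6.53, -13.4, -20.27, -27.14]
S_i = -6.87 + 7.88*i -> [-6.87, 1.01, 8.89, 16.77, 24.65]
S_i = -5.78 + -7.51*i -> [-5.78, -13.29, -20.8, -28.31, -35.82]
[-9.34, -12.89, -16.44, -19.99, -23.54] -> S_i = -9.34 + -3.55*i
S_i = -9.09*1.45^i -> [-9.09, -13.18, -19.11, -27.71, -40.18]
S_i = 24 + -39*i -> [24, -15, -54, -93, -132]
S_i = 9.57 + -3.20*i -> [9.57, 6.37, 3.17, -0.03, -3.23]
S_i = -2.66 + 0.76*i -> [-2.66, -1.9, -1.14, -0.38, 0.38]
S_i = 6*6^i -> [6, 36, 216, 1296, 7776]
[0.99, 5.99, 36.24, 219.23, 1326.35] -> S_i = 0.99*6.05^i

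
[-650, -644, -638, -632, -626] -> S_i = -650 + 6*i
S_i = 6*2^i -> [6, 12, 24, 48, 96]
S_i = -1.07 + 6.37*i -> [-1.07, 5.3, 11.67, 18.04, 24.41]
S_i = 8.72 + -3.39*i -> [8.72, 5.33, 1.94, -1.45, -4.84]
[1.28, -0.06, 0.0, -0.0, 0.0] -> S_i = 1.28*(-0.05)^i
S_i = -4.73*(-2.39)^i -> [-4.73, 11.3, -27.02, 64.57, -154.33]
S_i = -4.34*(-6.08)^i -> [-4.34, 26.39, -160.43, 975.44, -5930.67]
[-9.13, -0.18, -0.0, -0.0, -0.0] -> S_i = -9.13*0.02^i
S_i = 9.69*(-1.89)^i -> [9.69, -18.31, 34.61, -65.42, 123.64]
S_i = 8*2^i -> [8, 16, 32, 64, 128]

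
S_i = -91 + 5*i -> [-91, -86, -81, -76, -71]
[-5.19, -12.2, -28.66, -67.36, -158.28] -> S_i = -5.19*2.35^i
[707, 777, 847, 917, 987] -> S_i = 707 + 70*i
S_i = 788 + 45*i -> [788, 833, 878, 923, 968]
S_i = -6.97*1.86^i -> [-6.97, -12.96, -24.11, -44.85, -83.42]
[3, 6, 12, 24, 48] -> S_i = 3*2^i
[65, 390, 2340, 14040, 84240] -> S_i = 65*6^i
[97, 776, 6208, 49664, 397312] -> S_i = 97*8^i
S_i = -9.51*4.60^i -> [-9.51, -43.75, -201.23, -925.67, -4258.06]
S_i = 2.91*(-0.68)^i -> [2.91, -1.98, 1.35, -0.91, 0.62]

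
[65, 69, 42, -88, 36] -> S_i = Random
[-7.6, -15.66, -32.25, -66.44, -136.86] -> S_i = -7.60*2.06^i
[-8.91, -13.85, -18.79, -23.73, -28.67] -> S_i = -8.91 + -4.94*i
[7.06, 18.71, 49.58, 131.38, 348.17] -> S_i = 7.06*2.65^i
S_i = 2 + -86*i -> [2, -84, -170, -256, -342]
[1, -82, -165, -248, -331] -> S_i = 1 + -83*i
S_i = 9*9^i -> [9, 81, 729, 6561, 59049]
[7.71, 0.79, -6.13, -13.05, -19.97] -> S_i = 7.71 + -6.92*i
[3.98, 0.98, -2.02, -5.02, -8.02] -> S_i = 3.98 + -3.00*i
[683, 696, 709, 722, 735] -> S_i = 683 + 13*i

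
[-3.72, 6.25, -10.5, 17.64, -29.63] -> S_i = -3.72*(-1.68)^i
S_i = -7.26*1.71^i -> [-7.26, -12.41, -21.23, -36.3, -62.08]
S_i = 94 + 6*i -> [94, 100, 106, 112, 118]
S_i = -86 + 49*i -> [-86, -37, 12, 61, 110]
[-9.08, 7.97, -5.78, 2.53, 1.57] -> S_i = Random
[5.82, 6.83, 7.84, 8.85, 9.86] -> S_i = 5.82 + 1.01*i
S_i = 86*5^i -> [86, 430, 2150, 10750, 53750]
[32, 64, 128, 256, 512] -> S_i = 32*2^i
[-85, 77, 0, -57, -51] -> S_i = Random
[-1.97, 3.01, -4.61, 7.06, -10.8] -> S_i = -1.97*(-1.53)^i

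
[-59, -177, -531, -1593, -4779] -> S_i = -59*3^i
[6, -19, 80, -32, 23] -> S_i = Random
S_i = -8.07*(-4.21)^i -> [-8.07, 33.97, -143.03, 602.17, -2535.14]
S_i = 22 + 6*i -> [22, 28, 34, 40, 46]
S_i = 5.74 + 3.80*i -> [5.74, 9.54, 13.34, 17.14, 20.94]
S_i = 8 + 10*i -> [8, 18, 28, 38, 48]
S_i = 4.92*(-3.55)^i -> [4.92, -17.47, 62.0, -220.12, 781.41]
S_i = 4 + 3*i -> [4, 7, 10, 13, 16]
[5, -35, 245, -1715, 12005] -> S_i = 5*-7^i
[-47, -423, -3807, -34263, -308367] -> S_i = -47*9^i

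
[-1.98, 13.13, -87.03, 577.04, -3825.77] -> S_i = -1.98*(-6.63)^i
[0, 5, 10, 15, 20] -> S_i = 0 + 5*i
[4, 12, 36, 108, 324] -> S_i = 4*3^i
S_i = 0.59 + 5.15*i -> [0.59, 5.74, 10.89, 16.04, 21.19]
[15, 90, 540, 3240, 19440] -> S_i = 15*6^i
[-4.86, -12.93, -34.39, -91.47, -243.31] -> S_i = -4.86*2.66^i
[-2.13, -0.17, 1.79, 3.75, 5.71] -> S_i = -2.13 + 1.96*i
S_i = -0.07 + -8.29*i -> [-0.07, -8.36, -16.65, -24.94, -33.23]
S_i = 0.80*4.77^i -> [0.8, 3.82, 18.2, 86.83, 414.16]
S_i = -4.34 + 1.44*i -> [-4.34, -2.9, -1.46, -0.02, 1.42]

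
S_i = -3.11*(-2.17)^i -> [-3.11, 6.75, -14.64, 31.78, -68.96]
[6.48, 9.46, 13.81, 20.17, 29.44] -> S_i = 6.48*1.46^i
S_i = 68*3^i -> [68, 204, 612, 1836, 5508]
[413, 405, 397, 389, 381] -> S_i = 413 + -8*i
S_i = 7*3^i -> [7, 21, 63, 189, 567]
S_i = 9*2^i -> [9, 18, 36, 72, 144]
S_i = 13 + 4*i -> [13, 17, 21, 25, 29]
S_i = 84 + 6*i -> [84, 90, 96, 102, 108]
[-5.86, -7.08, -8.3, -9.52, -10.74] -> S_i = -5.86 + -1.22*i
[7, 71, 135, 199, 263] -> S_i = 7 + 64*i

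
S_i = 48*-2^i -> [48, -96, 192, -384, 768]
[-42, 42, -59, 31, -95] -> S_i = Random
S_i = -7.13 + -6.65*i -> [-7.13, -13.78, -20.43, -27.08, -33.73]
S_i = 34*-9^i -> [34, -306, 2754, -24786, 223074]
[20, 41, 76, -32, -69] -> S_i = Random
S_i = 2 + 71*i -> [2, 73, 144, 215, 286]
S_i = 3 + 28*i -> [3, 31, 59, 87, 115]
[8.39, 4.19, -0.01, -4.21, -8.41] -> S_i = 8.39 + -4.20*i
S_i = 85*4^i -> [85, 340, 1360, 5440, 21760]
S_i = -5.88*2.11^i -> [-5.88, -12.41, -26.18, -55.24, -116.55]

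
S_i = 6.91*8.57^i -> [6.91, 59.22, 507.5, 4349.31, 37273.6]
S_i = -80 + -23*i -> [-80, -103, -126, -149, -172]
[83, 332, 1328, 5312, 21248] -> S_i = 83*4^i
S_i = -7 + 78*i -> [-7, 71, 149, 227, 305]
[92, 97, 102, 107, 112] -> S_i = 92 + 5*i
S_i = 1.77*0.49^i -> [1.77, 0.87, 0.42, 0.21, 0.1]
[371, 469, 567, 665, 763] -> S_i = 371 + 98*i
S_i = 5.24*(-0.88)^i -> [5.24, -4.61, 4.06, -3.57, 3.14]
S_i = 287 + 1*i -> [287, 288, 289, 290, 291]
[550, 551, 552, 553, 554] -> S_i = 550 + 1*i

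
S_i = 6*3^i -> [6, 18, 54, 162, 486]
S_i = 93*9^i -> [93, 837, 7533, 67797, 610173]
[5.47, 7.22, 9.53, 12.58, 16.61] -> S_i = 5.47*1.32^i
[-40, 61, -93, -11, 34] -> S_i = Random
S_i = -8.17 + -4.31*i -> [-8.17, -12.48, -16.79, -21.1, -25.41]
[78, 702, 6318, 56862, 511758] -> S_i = 78*9^i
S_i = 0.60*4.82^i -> [0.6, 2.89, 13.94, 67.19, 323.85]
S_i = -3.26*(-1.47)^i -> [-3.26, 4.79, -7.04, 10.36, -15.22]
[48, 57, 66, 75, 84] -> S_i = 48 + 9*i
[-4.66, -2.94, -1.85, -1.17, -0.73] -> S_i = -4.66*0.63^i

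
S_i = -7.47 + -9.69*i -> [-7.47, -17.16, -26.85, -36.54, -46.23]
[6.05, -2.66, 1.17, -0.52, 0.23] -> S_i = 6.05*(-0.44)^i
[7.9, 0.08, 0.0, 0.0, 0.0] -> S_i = 7.90*0.01^i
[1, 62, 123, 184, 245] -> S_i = 1 + 61*i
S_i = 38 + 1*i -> [38, 39, 40, 41, 42]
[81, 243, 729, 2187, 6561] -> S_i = 81*3^i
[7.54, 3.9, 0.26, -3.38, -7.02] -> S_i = 7.54 + -3.64*i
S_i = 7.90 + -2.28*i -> [7.9, 5.62, 3.34, 1.06, -1.22]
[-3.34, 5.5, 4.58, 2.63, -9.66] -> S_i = Random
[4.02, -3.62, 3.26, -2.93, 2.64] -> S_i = 4.02*(-0.90)^i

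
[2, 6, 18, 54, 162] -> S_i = 2*3^i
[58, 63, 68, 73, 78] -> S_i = 58 + 5*i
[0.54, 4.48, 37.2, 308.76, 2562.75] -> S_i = 0.54*8.30^i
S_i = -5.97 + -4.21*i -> [-5.97, -10.18, -14.39, -18.6, -22.81]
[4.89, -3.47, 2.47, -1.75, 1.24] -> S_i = 4.89*(-0.71)^i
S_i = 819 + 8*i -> [819, 827, 835, 843, 851]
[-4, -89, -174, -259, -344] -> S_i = -4 + -85*i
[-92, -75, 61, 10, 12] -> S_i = Random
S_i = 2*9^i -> [2, 18, 162, 1458, 13122]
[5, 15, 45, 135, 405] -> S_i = 5*3^i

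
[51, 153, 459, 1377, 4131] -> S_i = 51*3^i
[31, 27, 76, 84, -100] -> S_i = Random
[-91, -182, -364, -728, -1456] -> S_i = -91*2^i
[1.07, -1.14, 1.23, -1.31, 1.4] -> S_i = 1.07*(-1.07)^i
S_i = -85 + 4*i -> [-85, -81, -77, -73, -69]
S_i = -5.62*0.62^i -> [-5.62, -3.48, -2.16, -1.34, -0.83]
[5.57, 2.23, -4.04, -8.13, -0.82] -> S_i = Random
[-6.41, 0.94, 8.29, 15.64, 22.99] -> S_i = -6.41 + 7.35*i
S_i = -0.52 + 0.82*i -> [-0.52, 0.3, 1.12, 1.94, 2.76]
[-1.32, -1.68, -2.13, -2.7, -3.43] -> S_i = -1.32*1.27^i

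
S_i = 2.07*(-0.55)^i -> [2.07, -1.14, 0.63, -0.34, 0.19]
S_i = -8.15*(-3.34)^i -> [-8.15, 27.22, -90.92, 303.67, -1014.25]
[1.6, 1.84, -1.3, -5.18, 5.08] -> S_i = Random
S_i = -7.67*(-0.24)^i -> [-7.67, 1.84, -0.44, 0.11, -0.03]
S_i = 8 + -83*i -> [8, -75, -158, -241, -324]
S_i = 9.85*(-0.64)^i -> [9.85, -6.3, 4.03, -2.58, 1.65]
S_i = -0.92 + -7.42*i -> [-0.92, -8.34, -15.76, -23.18, -30.6]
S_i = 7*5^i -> [7, 35, 175, 875, 4375]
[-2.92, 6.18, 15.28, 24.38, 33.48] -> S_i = -2.92 + 9.10*i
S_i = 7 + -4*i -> [7, 3, -1, -5, -9]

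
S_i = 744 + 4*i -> [744, 748, 752, 756, 760]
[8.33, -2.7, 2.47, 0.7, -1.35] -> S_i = Random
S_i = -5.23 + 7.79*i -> [-5.23, 2.56, 10.35, 18.14, 25.93]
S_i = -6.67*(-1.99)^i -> [-6.67, 13.27, -26.41, 52.56, -104.6]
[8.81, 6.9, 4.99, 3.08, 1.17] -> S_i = 8.81 + -1.91*i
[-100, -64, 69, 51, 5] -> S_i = Random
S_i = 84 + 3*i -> [84, 87, 90, 93, 96]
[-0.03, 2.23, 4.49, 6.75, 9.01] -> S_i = -0.03 + 2.26*i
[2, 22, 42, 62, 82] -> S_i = 2 + 20*i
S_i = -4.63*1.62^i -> [-4.63, -7.5, -12.15, -19.68, -31.89]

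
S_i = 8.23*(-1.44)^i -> [8.23, -11.85, 17.07, -24.57, 35.39]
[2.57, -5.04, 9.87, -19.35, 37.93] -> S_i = 2.57*(-1.96)^i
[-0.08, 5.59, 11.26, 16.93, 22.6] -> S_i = -0.08 + 5.67*i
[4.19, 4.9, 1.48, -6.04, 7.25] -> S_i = Random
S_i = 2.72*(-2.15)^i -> [2.72, -5.85, 12.57, -27.03, 58.12]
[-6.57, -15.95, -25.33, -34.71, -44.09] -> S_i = -6.57 + -9.38*i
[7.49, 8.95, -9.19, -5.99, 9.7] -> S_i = Random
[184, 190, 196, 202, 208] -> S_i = 184 + 6*i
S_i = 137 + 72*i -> [137, 209, 281, 353, 425]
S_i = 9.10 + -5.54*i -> [9.1, 3.56, -1.98, -7.52, -13.06]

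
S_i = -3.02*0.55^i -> [-3.02, -1.66, -0.91, -0.5, -0.28]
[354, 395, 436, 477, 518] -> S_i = 354 + 41*i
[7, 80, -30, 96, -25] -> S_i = Random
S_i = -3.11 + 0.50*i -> [-3.11, -2.61, -2.11, -1.61, -1.11]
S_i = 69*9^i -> [69, 621, 5589, 50301, 452709]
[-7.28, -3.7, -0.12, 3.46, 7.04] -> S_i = -7.28 + 3.58*i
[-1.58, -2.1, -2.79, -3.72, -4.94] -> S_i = -1.58*1.33^i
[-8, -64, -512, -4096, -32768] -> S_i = -8*8^i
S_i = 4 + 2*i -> [4, 6, 8, 10, 12]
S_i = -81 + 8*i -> [-81, -73, -65, -57, -49]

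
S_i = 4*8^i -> [4, 32, 256, 2048, 16384]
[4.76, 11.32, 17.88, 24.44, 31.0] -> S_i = 4.76 + 6.56*i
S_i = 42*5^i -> [42, 210, 1050, 5250, 26250]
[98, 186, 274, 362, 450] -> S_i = 98 + 88*i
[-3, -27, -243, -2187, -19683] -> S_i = -3*9^i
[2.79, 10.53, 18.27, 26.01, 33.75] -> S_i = 2.79 + 7.74*i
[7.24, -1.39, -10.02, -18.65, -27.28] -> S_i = 7.24 + -8.63*i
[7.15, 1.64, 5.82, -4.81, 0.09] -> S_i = Random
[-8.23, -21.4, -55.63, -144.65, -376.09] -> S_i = -8.23*2.60^i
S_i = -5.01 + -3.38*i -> [-5.01, -8.39, -11.77, -15.15, -18.53]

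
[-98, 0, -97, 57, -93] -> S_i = Random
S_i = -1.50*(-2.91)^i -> [-1.5, 4.36, -12.7, 36.96, -107.56]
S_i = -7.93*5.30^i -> [-7.93, -42.03, -222.75, -1180.59, -6257.15]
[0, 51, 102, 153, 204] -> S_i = 0 + 51*i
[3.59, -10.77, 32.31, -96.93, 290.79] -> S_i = 3.59*(-3.00)^i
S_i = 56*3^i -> [56, 168, 504, 1512, 4536]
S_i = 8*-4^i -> [8, -32, 128, -512, 2048]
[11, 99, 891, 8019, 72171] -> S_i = 11*9^i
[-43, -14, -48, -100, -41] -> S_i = Random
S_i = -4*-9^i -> [-4, 36, -324, 2916, -26244]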